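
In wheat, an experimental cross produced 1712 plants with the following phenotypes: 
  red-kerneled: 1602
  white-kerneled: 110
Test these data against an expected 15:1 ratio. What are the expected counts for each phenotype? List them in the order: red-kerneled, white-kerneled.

1605, 107

The 15:1 ratio has 16 parts, so with N = 1712 the expected counts are:
  red-kerneled: 1712 × 15/16 = 1605
  white-kerneled: 1712 × 1/16 = 107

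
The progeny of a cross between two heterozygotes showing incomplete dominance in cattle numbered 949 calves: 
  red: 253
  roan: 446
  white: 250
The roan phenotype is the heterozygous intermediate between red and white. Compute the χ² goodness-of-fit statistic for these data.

3.443

With incomplete dominance, a heterozygote × heterozygote cross gives a 1:2:1 phenotypic ratio.
Total ratio parts = 4. Expected numbers out of 949:
  red: 949 × 1/4 = 237.25
  roan: 949 × 2/4 = 474.5
  white: 949 × 1/4 = 237.25
χ² = Σ (O − E)² / E
  red: (253 − 237.25)² / 237.25 = 1.0456
  roan: (446 − 474.5)² / 474.5 = 1.7118
  white: (250 − 237.25)² / 237.25 = 0.6852
χ² = 1.0456 + 1.7118 + 0.6852 = 3.4426 ≈ 3.443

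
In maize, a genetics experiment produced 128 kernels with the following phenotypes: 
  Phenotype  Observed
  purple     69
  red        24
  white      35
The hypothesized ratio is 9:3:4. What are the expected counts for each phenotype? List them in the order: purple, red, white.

72, 24, 32

Total ratio parts = 16. Expected numbers out of 128:
  purple: 128 × 9/16 = 72
  red: 128 × 3/16 = 24
  white: 128 × 4/16 = 32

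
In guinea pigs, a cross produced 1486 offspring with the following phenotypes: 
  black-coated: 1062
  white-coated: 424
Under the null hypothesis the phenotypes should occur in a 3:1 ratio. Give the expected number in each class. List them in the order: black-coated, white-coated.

1114.5, 371.5

Under the 3:1 hypothesis (Σ ratio = 4, N = 1486):
  black-coated: 1486 × 3/4 = 1114.5
  white-coated: 1486 × 1/4 = 371.5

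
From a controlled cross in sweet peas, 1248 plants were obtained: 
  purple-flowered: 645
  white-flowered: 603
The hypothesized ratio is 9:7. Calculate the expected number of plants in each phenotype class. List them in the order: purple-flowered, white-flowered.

Under the 9:7 hypothesis (Σ ratio = 16, N = 1248):
  purple-flowered: 1248 × 9/16 = 702
  white-flowered: 1248 × 7/16 = 546

702, 546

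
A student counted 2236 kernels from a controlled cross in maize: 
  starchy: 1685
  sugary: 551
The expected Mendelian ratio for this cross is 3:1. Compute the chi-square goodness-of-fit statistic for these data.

0.153

Under the 3:1 hypothesis (Σ ratio = 4, N = 2236):
  starchy: 2236 × 3/4 = 1677
  sugary: 2236 × 1/4 = 559
χ² = Σ (O − E)² / E
  starchy: (1685 − 1677)² / 1677 = 0.0382
  sugary: (551 − 559)² / 559 = 0.1145
χ² = 0.0382 + 0.1145 = 0.1527 ≈ 0.153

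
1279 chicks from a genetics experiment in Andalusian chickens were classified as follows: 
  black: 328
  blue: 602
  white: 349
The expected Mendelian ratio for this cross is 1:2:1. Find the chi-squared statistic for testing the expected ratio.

Total ratio parts = 4. Expected numbers out of 1279:
  black: 1279 × 1/4 = 319.75
  blue: 1279 × 2/4 = 639.5
  white: 1279 × 1/4 = 319.75
χ² = Σ (O − E)² / E
  black: (328 − 319.75)² / 319.75 = 0.2129
  blue: (602 − 639.5)² / 639.5 = 2.1990
  white: (349 − 319.75)² / 319.75 = 2.6757
χ² = 0.2129 + 2.1990 + 2.6757 = 5.0876 ≈ 5.088

5.088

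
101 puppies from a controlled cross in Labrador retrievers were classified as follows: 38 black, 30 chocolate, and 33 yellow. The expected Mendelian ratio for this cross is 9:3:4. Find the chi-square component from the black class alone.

Under the 9:3:4 hypothesis (Σ ratio = 16, N = 101):
  black: 101 × 9/16 = 56.8125
  chocolate: 101 × 3/16 = 18.9375
  yellow: 101 × 4/16 = 25.25
Contribution of black: (38 − 56.8125)² / 56.8125 = 6.2294

6.229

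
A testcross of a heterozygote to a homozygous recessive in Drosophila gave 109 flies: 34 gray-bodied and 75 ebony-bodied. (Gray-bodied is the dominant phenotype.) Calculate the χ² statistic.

A testcross of a heterozygote (Aa × aa) gives a 1:1 phenotypic ratio.
Expected counts for N = 109 under a 1:1 ratio (total parts = 2):
  gray-bodied: 109 × 1/2 = 54.5
  ebony-bodied: 109 × 1/2 = 54.5
χ² = Σ (O − E)² / E
  gray-bodied: (34 − 54.5)² / 54.5 = 7.7110
  ebony-bodied: (75 − 54.5)² / 54.5 = 7.7110
χ² = 7.7110 + 7.7110 = 15.422

15.422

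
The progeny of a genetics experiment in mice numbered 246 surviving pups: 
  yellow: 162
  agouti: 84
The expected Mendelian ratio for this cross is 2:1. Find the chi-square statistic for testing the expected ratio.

0.073

Total ratio parts = 3. Expected numbers out of 246:
  yellow: 246 × 2/3 = 164
  agouti: 246 × 1/3 = 82
χ² = Σ (O − E)² / E
  yellow: (162 − 164)² / 164 = 0.0244
  agouti: (84 − 82)² / 82 = 0.0488
χ² = 0.0244 + 0.0488 = 0.0732 ≈ 0.073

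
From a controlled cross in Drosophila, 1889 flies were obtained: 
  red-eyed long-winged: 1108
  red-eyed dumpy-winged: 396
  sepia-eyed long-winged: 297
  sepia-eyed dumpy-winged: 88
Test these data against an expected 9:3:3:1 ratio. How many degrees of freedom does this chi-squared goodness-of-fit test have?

3

A goodness-of-fit test with 4 phenotype classes has df = 4 − 1 = 3.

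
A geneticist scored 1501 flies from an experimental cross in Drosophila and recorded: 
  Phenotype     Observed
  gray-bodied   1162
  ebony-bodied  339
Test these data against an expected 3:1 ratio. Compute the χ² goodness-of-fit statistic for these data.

Total ratio parts = 4. Expected numbers out of 1501:
  gray-bodied: 1501 × 3/4 = 1125.75
  ebony-bodied: 1501 × 1/4 = 375.25
χ² = Σ (O − E)² / E
  gray-bodied: (1162 − 1125.75)² / 1125.75 = 1.1673
  ebony-bodied: (339 − 375.25)² / 375.25 = 3.5018
χ² = 1.1673 + 3.5018 = 4.6691 ≈ 4.669

4.669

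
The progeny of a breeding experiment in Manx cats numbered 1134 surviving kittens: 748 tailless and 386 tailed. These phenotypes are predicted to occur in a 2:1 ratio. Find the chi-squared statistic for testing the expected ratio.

0.254

Under the 2:1 hypothesis (Σ ratio = 3, N = 1134):
  tailless: 1134 × 2/3 = 756
  tailed: 1134 × 1/3 = 378
χ² = Σ (O − E)² / E
  tailless: (748 − 756)² / 756 = 0.0847
  tailed: (386 − 378)² / 378 = 0.1693
χ² = 0.0847 + 0.1693 = 0.254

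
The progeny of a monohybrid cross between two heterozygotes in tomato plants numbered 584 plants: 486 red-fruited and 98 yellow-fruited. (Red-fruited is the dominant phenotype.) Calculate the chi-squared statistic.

21.041

For a monohybrid cross between heterozygotes with complete dominance, the expected phenotypic ratio is 3:1.
Under the 3:1 hypothesis (Σ ratio = 4, N = 584):
  red-fruited: 584 × 3/4 = 438
  yellow-fruited: 584 × 1/4 = 146
χ² = Σ (O − E)² / E
  red-fruited: (486 − 438)² / 438 = 5.2603
  yellow-fruited: (98 − 146)² / 146 = 15.7808
χ² = 5.2603 + 15.7808 = 21.0411 ≈ 21.041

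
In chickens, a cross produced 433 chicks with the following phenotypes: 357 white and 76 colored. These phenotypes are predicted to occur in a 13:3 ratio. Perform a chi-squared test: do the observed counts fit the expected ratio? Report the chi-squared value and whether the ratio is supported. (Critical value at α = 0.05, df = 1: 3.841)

Under the 13:3 hypothesis (Σ ratio = 16, N = 433):
  white: 433 × 13/16 = 351.8125
  colored: 433 × 3/16 = 81.1875
χ² = Σ (O − E)² / E
  white: (357 − 351.8125)² / 351.8125 = 0.0765
  colored: (76 − 81.1875)² / 81.1875 = 0.3315
χ² = 0.0765 + 0.3315 = 0.408
Degrees of freedom = 2 − 1 = 1; critical value at α = 0.05 is 3.841.
Since 0.408 < 3.841, we fail to reject the null hypothesis — the data are consistent with the 13:3 ratio.

0.408; consistent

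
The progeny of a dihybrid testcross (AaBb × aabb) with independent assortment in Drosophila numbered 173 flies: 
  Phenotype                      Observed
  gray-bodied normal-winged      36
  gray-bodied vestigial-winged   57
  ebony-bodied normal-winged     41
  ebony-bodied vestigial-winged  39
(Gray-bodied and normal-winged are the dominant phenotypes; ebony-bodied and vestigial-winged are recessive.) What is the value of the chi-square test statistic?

A dihybrid testcross with independent assortment gives a 1:1:1:1 ratio.
Total ratio parts = 4. Expected numbers out of 173:
  gray-bodied normal-winged: 173 × 1/4 = 43.25
  gray-bodied vestigial-winged: 173 × 1/4 = 43.25
  ebony-bodied normal-winged: 173 × 1/4 = 43.25
  ebony-bodied vestigial-winged: 173 × 1/4 = 43.25
χ² = Σ (O − E)² / E
  gray-bodied normal-winged: (36 − 43.25)² / 43.25 = 1.2153
  gray-bodied vestigial-winged: (57 − 43.25)² / 43.25 = 4.3714
  ebony-bodied normal-winged: (41 − 43.25)² / 43.25 = 0.1171
  ebony-bodied vestigial-winged: (39 − 43.25)² / 43.25 = 0.4176
χ² = 1.2153 + 4.3714 + 0.1171 + 0.4176 = 6.1214 ≈ 6.121

6.121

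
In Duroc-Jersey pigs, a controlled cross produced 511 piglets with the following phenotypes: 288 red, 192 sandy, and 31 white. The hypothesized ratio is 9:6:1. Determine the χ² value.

Total ratio parts = 16. Expected numbers out of 511:
  red: 511 × 9/16 = 287.4375
  sandy: 511 × 6/16 = 191.625
  white: 511 × 1/16 = 31.9375
χ² = Σ (O − E)² / E
  red: (288 − 287.4375)² / 287.4375 = 0.0011
  sandy: (192 − 191.625)² / 191.625 = 0.0007
  white: (31 − 31.9375)² / 31.9375 = 0.0275
χ² = 0.0011 + 0.0007 + 0.0275 = 0.0293 ≈ 0.029

0.029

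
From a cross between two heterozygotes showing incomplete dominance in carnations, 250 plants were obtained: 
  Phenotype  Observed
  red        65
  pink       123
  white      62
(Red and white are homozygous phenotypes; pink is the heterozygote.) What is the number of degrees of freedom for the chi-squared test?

2

With incomplete dominance, a heterozygote × heterozygote cross gives a 1:2:1 phenotypic ratio.
A goodness-of-fit test with 3 phenotype classes has df = 3 − 1 = 2.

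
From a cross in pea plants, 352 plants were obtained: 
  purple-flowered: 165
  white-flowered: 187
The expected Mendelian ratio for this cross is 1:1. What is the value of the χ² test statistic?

The 1:1 ratio has 2 parts, so with N = 352 the expected counts are:
  purple-flowered: 352 × 1/2 = 176
  white-flowered: 352 × 1/2 = 176
χ² = Σ (O − E)² / E
  purple-flowered: (165 − 176)² / 176 = 0.6875
  white-flowered: (187 − 176)² / 176 = 0.6875
χ² = 0.6875 + 0.6875 = 1.375

1.375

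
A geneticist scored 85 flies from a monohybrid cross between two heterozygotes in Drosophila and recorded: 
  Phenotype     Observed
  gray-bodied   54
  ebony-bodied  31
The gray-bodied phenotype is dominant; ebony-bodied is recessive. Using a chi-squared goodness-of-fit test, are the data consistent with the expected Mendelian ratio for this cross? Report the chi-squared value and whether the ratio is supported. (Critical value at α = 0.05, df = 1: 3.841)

For a monohybrid cross between heterozygotes with complete dominance, the expected phenotypic ratio is 3:1.
Expected counts for N = 85 under a 3:1 ratio (total parts = 4):
  gray-bodied: 85 × 3/4 = 63.75
  ebony-bodied: 85 × 1/4 = 21.25
χ² = Σ (O − E)² / E
  gray-bodied: (54 − 63.75)² / 63.75 = 1.4912
  ebony-bodied: (31 − 21.25)² / 21.25 = 4.4735
χ² = 1.4912 + 4.4735 = 5.9647 ≈ 5.965
Degrees of freedom = 2 − 1 = 1; critical value at α = 0.05 is 3.841.
Since 5.965 > 3.841, we reject the null hypothesis — the data do not fit the 3:1 ratio.

5.965; not consistent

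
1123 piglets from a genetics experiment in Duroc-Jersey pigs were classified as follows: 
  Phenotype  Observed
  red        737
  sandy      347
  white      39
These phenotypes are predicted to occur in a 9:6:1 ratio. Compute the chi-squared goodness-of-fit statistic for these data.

The 9:6:1 ratio has 16 parts, so with N = 1123 the expected counts are:
  red: 1123 × 9/16 = 631.6875
  sandy: 1123 × 6/16 = 421.125
  white: 1123 × 1/16 = 70.1875
χ² = Σ (O − E)² / E
  red: (737 − 631.6875)² / 631.6875 = 17.5573
  sandy: (347 − 421.125)² / 421.125 = 13.0472
  white: (39 − 70.1875)² / 70.1875 = 13.8580
χ² = 17.5573 + 13.0472 + 13.8580 = 44.4625 ≈ 44.463

44.463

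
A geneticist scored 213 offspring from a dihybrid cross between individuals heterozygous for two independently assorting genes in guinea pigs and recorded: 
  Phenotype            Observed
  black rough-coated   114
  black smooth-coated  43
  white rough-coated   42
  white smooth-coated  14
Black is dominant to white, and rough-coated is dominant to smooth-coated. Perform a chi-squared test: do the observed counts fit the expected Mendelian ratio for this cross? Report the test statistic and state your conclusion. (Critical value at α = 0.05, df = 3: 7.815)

0.659; consistent

A dihybrid F₂ with independent assortment and complete dominance at both loci gives a 9:3:3:1 phenotypic ratio.
Expected counts for N = 213 under a 9:3:3:1 ratio (total parts = 16):
  black rough-coated: 213 × 9/16 = 119.8125
  black smooth-coated: 213 × 3/16 = 39.9375
  white rough-coated: 213 × 3/16 = 39.9375
  white smooth-coated: 213 × 1/16 = 13.3125
χ² = Σ (O − E)² / E
  black rough-coated: (114 − 119.8125)² / 119.8125 = 0.2820
  black smooth-coated: (43 − 39.9375)² / 39.9375 = 0.2348
  white rough-coated: (42 − 39.9375)² / 39.9375 = 0.1065
  white smooth-coated: (14 − 13.3125)² / 13.3125 = 0.0355
χ² = 0.2820 + 0.2348 + 0.1065 + 0.0355 = 0.6588 ≈ 0.659
Degrees of freedom = 4 − 1 = 3; critical value at α = 0.05 is 7.815.
Since 0.659 < 7.815, we fail to reject the null hypothesis — the data are consistent with the 9:3:3:1 ratio.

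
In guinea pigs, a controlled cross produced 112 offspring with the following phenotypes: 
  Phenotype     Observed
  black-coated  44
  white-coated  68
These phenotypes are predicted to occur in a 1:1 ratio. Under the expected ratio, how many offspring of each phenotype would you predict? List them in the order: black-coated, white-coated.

Expected counts for N = 112 under a 1:1 ratio (total parts = 2):
  black-coated: 112 × 1/2 = 56
  white-coated: 112 × 1/2 = 56

56, 56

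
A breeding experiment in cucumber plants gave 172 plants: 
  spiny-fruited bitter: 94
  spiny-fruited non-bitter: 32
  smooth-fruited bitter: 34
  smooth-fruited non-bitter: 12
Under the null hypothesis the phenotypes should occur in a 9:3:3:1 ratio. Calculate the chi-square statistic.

The 9:3:3:1 ratio has 16 parts, so with N = 172 the expected counts are:
  spiny-fruited bitter: 172 × 9/16 = 96.75
  spiny-fruited non-bitter: 172 × 3/16 = 32.25
  smooth-fruited bitter: 172 × 3/16 = 32.25
  smooth-fruited non-bitter: 172 × 1/16 = 10.75
χ² = Σ (O − E)² / E
  spiny-fruited bitter: (94 − 96.75)² / 96.75 = 0.0782
  spiny-fruited non-bitter: (32 − 32.25)² / 32.25 = 0.0019
  smooth-fruited bitter: (34 − 32.25)² / 32.25 = 0.0950
  smooth-fruited non-bitter: (12 − 10.75)² / 10.75 = 0.1453
χ² = 0.0782 + 0.0019 + 0.0950 + 0.1453 = 0.3204 ≈ 0.320

0.320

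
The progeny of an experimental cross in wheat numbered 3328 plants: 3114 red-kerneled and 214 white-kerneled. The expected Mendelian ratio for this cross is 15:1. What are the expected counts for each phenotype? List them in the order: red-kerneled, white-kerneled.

3120, 208

Expected counts for N = 3328 under a 15:1 ratio (total parts = 16):
  red-kerneled: 3328 × 15/16 = 3120
  white-kerneled: 3328 × 1/16 = 208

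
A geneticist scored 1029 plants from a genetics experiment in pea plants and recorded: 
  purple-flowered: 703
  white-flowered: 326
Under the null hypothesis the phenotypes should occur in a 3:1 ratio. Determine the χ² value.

24.498

Under the 3:1 hypothesis (Σ ratio = 4, N = 1029):
  purple-flowered: 1029 × 3/4 = 771.75
  white-flowered: 1029 × 1/4 = 257.25
χ² = Σ (O − E)² / E
  purple-flowered: (703 − 771.75)² / 771.75 = 6.1245
  white-flowered: (326 − 257.25)² / 257.25 = 18.3734
χ² = 6.1245 + 18.3734 = 24.4979 ≈ 24.498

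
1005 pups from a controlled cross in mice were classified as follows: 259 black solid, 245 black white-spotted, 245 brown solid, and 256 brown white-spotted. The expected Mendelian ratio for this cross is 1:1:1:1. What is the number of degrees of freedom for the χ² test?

3

A goodness-of-fit test with 4 phenotype classes has df = 4 − 1 = 3.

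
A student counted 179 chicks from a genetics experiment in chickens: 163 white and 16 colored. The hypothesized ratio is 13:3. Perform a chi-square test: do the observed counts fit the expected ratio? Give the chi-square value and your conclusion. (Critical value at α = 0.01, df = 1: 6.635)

11.311; not consistent

Expected counts for N = 179 under a 13:3 ratio (total parts = 16):
  white: 179 × 13/16 = 145.4375
  colored: 179 × 3/16 = 33.5625
χ² = Σ (O − E)² / E
  white: (163 − 145.4375)² / 145.4375 = 2.1208
  colored: (16 − 33.5625)² / 33.5625 = 9.1901
χ² = 2.1208 + 9.1901 = 11.3109 ≈ 11.311
Degrees of freedom = 2 − 1 = 1; critical value at α = 0.01 is 6.635.
Since 11.311 > 6.635, we reject the null hypothesis — the data do not fit the 13:3 ratio.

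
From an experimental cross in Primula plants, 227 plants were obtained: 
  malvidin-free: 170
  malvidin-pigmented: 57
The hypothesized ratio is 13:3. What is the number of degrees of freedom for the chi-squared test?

1

A goodness-of-fit test with 2 phenotype classes has df = 2 − 1 = 1.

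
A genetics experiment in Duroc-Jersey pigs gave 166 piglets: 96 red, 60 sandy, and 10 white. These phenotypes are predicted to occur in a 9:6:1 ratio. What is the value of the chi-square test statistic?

Total ratio parts = 16. Expected numbers out of 166:
  red: 166 × 9/16 = 93.375
  sandy: 166 × 6/16 = 62.25
  white: 166 × 1/16 = 10.375
χ² = Σ (O − E)² / E
  red: (96 − 93.375)² / 93.375 = 0.0738
  sandy: (60 − 62.25)² / 62.25 = 0.0813
  white: (10 − 10.375)² / 10.375 = 0.0136
χ² = 0.0738 + 0.0813 + 0.0136 = 0.1687 ≈ 0.169

0.169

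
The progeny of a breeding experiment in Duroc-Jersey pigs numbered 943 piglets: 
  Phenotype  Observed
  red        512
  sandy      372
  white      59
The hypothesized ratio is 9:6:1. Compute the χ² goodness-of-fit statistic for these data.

1.596

Expected counts for N = 943 under a 9:6:1 ratio (total parts = 16):
  red: 943 × 9/16 = 530.4375
  sandy: 943 × 6/16 = 353.625
  white: 943 × 1/16 = 58.9375
χ² = Σ (O − E)² / E
  red: (512 − 530.4375)² / 530.4375 = 0.6409
  sandy: (372 − 353.625)² / 353.625 = 0.9548
  white: (59 − 58.9375)² / 58.9375 = 0.0001
χ² = 0.6409 + 0.9548 + 0.0001 = 1.5958 ≈ 1.596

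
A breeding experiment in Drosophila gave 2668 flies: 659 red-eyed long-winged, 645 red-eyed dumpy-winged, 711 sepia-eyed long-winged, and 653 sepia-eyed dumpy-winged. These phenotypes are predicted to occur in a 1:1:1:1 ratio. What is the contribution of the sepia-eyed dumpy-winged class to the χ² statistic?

0.294

Under the 1:1:1:1 hypothesis (Σ ratio = 4, N = 2668):
  red-eyed long-winged: 2668 × 1/4 = 667
  red-eyed dumpy-winged: 2668 × 1/4 = 667
  sepia-eyed long-winged: 2668 × 1/4 = 667
  sepia-eyed dumpy-winged: 2668 × 1/4 = 667
Contribution of sepia-eyed dumpy-winged: (653 − 667)² / 667 = 0.2939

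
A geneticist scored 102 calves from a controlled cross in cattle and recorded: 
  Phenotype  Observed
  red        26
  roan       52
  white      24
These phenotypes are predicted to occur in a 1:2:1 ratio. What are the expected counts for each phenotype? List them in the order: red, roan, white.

The 1:2:1 ratio has 4 parts, so with N = 102 the expected counts are:
  red: 102 × 1/4 = 25.5
  roan: 102 × 2/4 = 51
  white: 102 × 1/4 = 25.5

25.5, 51, 25.5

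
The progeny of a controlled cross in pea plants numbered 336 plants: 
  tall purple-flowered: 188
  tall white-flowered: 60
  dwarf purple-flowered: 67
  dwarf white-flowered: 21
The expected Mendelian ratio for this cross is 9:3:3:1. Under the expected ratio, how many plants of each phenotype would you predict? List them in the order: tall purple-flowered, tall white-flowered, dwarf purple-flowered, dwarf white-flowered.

Total ratio parts = 16. Expected numbers out of 336:
  tall purple-flowered: 336 × 9/16 = 189
  tall white-flowered: 336 × 3/16 = 63
  dwarf purple-flowered: 336 × 3/16 = 63
  dwarf white-flowered: 336 × 1/16 = 21

189, 63, 63, 21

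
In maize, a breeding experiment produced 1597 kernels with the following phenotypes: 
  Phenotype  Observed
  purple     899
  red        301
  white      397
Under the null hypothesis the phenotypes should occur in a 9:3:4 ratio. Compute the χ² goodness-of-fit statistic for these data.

0.021

Total ratio parts = 16. Expected numbers out of 1597:
  purple: 1597 × 9/16 = 898.3125
  red: 1597 × 3/16 = 299.4375
  white: 1597 × 4/16 = 399.25
χ² = Σ (O − E)² / E
  purple: (899 − 898.3125)² / 898.3125 = 0.0005
  red: (301 − 299.4375)² / 299.4375 = 0.0082
  white: (397 − 399.25)² / 399.25 = 0.0127
χ² = 0.0005 + 0.0082 + 0.0127 = 0.0214 ≈ 0.021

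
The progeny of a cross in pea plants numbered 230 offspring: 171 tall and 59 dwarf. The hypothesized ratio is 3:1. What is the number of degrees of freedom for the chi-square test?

A goodness-of-fit test with 2 phenotype classes has df = 2 − 1 = 1.

1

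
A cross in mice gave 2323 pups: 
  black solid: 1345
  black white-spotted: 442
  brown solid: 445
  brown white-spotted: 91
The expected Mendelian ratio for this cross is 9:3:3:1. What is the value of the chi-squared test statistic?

21.647

Total ratio parts = 16. Expected numbers out of 2323:
  black solid: 2323 × 9/16 = 1306.6875
  black white-spotted: 2323 × 3/16 = 435.5625
  brown solid: 2323 × 3/16 = 435.5625
  brown white-spotted: 2323 × 1/16 = 145.1875
χ² = Σ (O − E)² / E
  black solid: (1345 − 1306.6875)² / 1306.6875 = 1.1233
  black white-spotted: (442 − 435.5625)² / 435.5625 = 0.0951
  brown solid: (445 − 435.5625)² / 435.5625 = 0.2045
  brown white-spotted: (91 − 145.1875)² / 145.1875 = 20.2241
χ² = 1.1233 + 0.0951 + 0.2045 + 20.2241 = 21.647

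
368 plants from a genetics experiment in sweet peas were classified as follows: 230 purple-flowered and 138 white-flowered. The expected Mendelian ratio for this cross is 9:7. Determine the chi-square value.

The 9:7 ratio has 16 parts, so with N = 368 the expected counts are:
  purple-flowered: 368 × 9/16 = 207
  white-flowered: 368 × 7/16 = 161
χ² = Σ (O − E)² / E
  purple-flowered: (230 − 207)² / 207 = 2.5556
  white-flowered: (138 − 161)² / 161 = 3.2857
χ² = 2.5556 + 3.2857 = 5.8413 ≈ 5.841

5.841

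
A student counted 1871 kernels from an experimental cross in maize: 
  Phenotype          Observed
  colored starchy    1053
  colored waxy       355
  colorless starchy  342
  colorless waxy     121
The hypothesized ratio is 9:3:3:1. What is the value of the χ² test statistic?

The 9:3:3:1 ratio has 16 parts, so with N = 1871 the expected counts are:
  colored starchy: 1871 × 9/16 = 1052.4375
  colored waxy: 1871 × 3/16 = 350.8125
  colorless starchy: 1871 × 3/16 = 350.8125
  colorless waxy: 1871 × 1/16 = 116.9375
χ² = Σ (O − E)² / E
  colored starchy: (1053 − 1052.4375)² / 1052.4375 = 0.0003
  colored waxy: (355 − 350.8125)² / 350.8125 = 0.0500
  colorless starchy: (342 − 350.8125)² / 350.8125 = 0.2214
  colorless waxy: (121 − 116.9375)² / 116.9375 = 0.1411
χ² = 0.0003 + 0.0500 + 0.2214 + 0.1411 = 0.4128 ≈ 0.413

0.413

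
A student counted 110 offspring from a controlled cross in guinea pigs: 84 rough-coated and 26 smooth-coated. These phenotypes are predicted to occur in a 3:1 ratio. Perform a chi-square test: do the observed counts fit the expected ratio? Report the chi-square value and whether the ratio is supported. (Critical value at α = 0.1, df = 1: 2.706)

0.109; consistent

Expected counts for N = 110 under a 3:1 ratio (total parts = 4):
  rough-coated: 110 × 3/4 = 82.5
  smooth-coated: 110 × 1/4 = 27.5
χ² = Σ (O − E)² / E
  rough-coated: (84 − 82.5)² / 82.5 = 0.0273
  smooth-coated: (26 − 27.5)² / 27.5 = 0.0818
χ² = 0.0273 + 0.0818 = 0.1091 ≈ 0.109
Degrees of freedom = 2 − 1 = 1; critical value at α = 0.1 is 2.706.
Since 0.109 < 2.706, we fail to reject the null hypothesis — the data are consistent with the 3:1 ratio.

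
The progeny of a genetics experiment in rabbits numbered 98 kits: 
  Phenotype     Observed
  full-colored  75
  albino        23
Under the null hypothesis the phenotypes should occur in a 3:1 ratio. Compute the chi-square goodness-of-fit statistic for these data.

The 3:1 ratio has 4 parts, so with N = 98 the expected counts are:
  full-colored: 98 × 3/4 = 73.5
  albino: 98 × 1/4 = 24.5
χ² = Σ (O − E)² / E
  full-colored: (75 − 73.5)² / 73.5 = 0.0306
  albino: (23 − 24.5)² / 24.5 = 0.0918
χ² = 0.0306 + 0.0918 = 0.1224 ≈ 0.122

0.122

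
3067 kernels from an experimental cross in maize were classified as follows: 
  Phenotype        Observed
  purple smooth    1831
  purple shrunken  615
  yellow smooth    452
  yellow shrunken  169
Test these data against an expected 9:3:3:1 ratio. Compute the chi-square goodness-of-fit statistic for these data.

38.284

The 9:3:3:1 ratio has 16 parts, so with N = 3067 the expected counts are:
  purple smooth: 3067 × 9/16 = 1725.1875
  purple shrunken: 3067 × 3/16 = 575.0625
  yellow smooth: 3067 × 3/16 = 575.0625
  yellow shrunken: 3067 × 1/16 = 191.6875
χ² = Σ (O − E)² / E
  purple smooth: (1831 − 1725.1875)² / 1725.1875 = 6.4899
  purple shrunken: (615 − 575.0625)² / 575.0625 = 2.7736
  yellow smooth: (452 − 575.0625)² / 575.0625 = 26.3352
  yellow shrunken: (169 − 191.6875)² / 191.6875 = 2.6852
χ² = 6.4899 + 2.7736 + 26.3352 + 2.6852 = 38.2839 ≈ 38.284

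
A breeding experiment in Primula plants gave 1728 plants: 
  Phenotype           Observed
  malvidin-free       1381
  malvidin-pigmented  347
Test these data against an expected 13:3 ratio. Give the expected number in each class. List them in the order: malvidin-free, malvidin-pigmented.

1404, 324

The 13:3 ratio has 16 parts, so with N = 1728 the expected counts are:
  malvidin-free: 1728 × 13/16 = 1404
  malvidin-pigmented: 1728 × 3/16 = 324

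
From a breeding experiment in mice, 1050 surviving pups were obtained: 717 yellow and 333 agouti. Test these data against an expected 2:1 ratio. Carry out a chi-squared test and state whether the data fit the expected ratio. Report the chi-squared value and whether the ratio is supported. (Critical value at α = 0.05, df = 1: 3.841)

1.239; consistent

Under the 2:1 hypothesis (Σ ratio = 3, N = 1050):
  yellow: 1050 × 2/3 = 700
  agouti: 1050 × 1/3 = 350
χ² = Σ (O − E)² / E
  yellow: (717 − 700)² / 700 = 0.4129
  agouti: (333 − 350)² / 350 = 0.8257
χ² = 0.4129 + 0.8257 = 1.2386 ≈ 1.239
Degrees of freedom = 2 − 1 = 1; critical value at α = 0.05 is 3.841.
Since 1.239 < 3.841, we fail to reject the null hypothesis — the data are consistent with the 2:1 ratio.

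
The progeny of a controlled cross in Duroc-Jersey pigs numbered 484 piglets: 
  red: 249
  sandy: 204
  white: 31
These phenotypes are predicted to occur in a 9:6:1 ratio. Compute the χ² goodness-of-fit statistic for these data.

4.793

Total ratio parts = 16. Expected numbers out of 484:
  red: 484 × 9/16 = 272.25
  sandy: 484 × 6/16 = 181.5
  white: 484 × 1/16 = 30.25
χ² = Σ (O − E)² / E
  red: (249 − 272.25)² / 272.25 = 1.9855
  sandy: (204 − 181.5)² / 181.5 = 2.7893
  white: (31 − 30.25)² / 30.25 = 0.0186
χ² = 1.9855 + 2.7893 + 0.0186 = 4.7934 ≈ 4.793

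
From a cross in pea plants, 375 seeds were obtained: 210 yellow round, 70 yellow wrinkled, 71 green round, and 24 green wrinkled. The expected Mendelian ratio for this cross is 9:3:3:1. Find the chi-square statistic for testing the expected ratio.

0.026

Expected counts for N = 375 under a 9:3:3:1 ratio (total parts = 16):
  yellow round: 375 × 9/16 = 210.9375
  yellow wrinkled: 375 × 3/16 = 70.3125
  green round: 375 × 3/16 = 70.3125
  green wrinkled: 375 × 1/16 = 23.4375
χ² = Σ (O − E)² / E
  yellow round: (210 − 210.9375)² / 210.9375 = 0.0042
  yellow wrinkled: (70 − 70.3125)² / 70.3125 = 0.0014
  green round: (71 − 70.3125)² / 70.3125 = 0.0067
  green wrinkled: (24 − 23.4375)² / 23.4375 = 0.0135
χ² = 0.0042 + 0.0014 + 0.0067 + 0.0135 = 0.0258 ≈ 0.026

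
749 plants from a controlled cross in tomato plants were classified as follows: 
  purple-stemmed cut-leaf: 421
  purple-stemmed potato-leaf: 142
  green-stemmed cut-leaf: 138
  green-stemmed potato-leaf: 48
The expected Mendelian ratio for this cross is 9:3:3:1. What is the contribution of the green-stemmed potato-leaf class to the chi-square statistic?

0.030

The 9:3:3:1 ratio has 16 parts, so with N = 749 the expected counts are:
  purple-stemmed cut-leaf: 749 × 9/16 = 421.3125
  purple-stemmed potato-leaf: 749 × 3/16 = 140.4375
  green-stemmed cut-leaf: 749 × 3/16 = 140.4375
  green-stemmed potato-leaf: 749 × 1/16 = 46.8125
Contribution of green-stemmed potato-leaf: (48 − 46.8125)² / 46.8125 = 0.0301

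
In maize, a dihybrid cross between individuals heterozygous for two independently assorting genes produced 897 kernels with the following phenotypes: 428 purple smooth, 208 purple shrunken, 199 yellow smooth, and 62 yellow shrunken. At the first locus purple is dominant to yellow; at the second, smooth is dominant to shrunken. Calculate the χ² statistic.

27.316

A dihybrid F₂ with independent assortment and complete dominance at both loci gives a 9:3:3:1 phenotypic ratio.
Total ratio parts = 16. Expected numbers out of 897:
  purple smooth: 897 × 9/16 = 504.5625
  purple shrunken: 897 × 3/16 = 168.1875
  yellow smooth: 897 × 3/16 = 168.1875
  yellow shrunken: 897 × 1/16 = 56.0625
χ² = Σ (O − E)² / E
  purple smooth: (428 − 504.5625)² / 504.5625 = 11.6176
  purple shrunken: (208 − 168.1875)² / 168.1875 = 9.4242
  yellow smooth: (199 − 168.1875)² / 168.1875 = 5.6450
  yellow shrunken: (62 − 56.0625)² / 56.0625 = 0.6288
χ² = 11.6176 + 9.4242 + 5.6450 + 0.6288 = 27.3156 ≈ 27.316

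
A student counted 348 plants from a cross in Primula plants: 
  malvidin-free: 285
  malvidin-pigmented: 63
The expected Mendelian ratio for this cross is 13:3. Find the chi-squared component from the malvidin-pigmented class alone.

0.078

Expected counts for N = 348 under a 13:3 ratio (total parts = 16):
  malvidin-free: 348 × 13/16 = 282.75
  malvidin-pigmented: 348 × 3/16 = 65.25
Contribution of malvidin-pigmented: (63 − 65.25)² / 65.25 = 0.0776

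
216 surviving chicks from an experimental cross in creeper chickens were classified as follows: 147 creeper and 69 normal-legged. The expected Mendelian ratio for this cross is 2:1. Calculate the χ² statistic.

0.188

Total ratio parts = 3. Expected numbers out of 216:
  creeper: 216 × 2/3 = 144
  normal-legged: 216 × 1/3 = 72
χ² = Σ (O − E)² / E
  creeper: (147 − 144)² / 144 = 0.0625
  normal-legged: (69 − 72)² / 72 = 0.1250
χ² = 0.0625 + 0.1250 = 0.1875 ≈ 0.188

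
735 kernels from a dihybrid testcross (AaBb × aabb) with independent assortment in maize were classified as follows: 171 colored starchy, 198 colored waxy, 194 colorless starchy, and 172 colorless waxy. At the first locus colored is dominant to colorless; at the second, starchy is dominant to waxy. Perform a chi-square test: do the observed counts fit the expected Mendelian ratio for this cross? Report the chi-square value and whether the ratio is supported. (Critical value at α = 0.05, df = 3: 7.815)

3.313; consistent

A dihybrid testcross with independent assortment gives a 1:1:1:1 ratio.
Under the 1:1:1:1 hypothesis (Σ ratio = 4, N = 735):
  colored starchy: 735 × 1/4 = 183.75
  colored waxy: 735 × 1/4 = 183.75
  colorless starchy: 735 × 1/4 = 183.75
  colorless waxy: 735 × 1/4 = 183.75
χ² = Σ (O − E)² / E
  colored starchy: (171 − 183.75)² / 183.75 = 0.8847
  colored waxy: (198 − 183.75)² / 183.75 = 1.1051
  colorless starchy: (194 − 183.75)² / 183.75 = 0.5718
  colorless waxy: (172 − 183.75)² / 183.75 = 0.7514
χ² = 0.8847 + 1.1051 + 0.5718 + 0.7514 = 3.313
Degrees of freedom = 4 − 1 = 3; critical value at α = 0.05 is 7.815.
Since 3.313 < 7.815, we fail to reject the null hypothesis — the data are consistent with the 1:1:1:1 ratio.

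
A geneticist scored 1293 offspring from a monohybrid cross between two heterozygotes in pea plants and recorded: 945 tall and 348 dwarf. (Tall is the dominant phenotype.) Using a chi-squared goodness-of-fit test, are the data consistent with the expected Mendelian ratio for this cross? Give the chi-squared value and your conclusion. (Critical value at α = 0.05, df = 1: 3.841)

For a monohybrid cross between heterozygotes with complete dominance, the expected phenotypic ratio is 3:1.
Under the 3:1 hypothesis (Σ ratio = 4, N = 1293):
  tall: 1293 × 3/4 = 969.75
  dwarf: 1293 × 1/4 = 323.25
χ² = Σ (O − E)² / E
  tall: (945 − 969.75)² / 969.75 = 0.6317
  dwarf: (348 − 323.25)² / 323.25 = 1.8950
χ² = 0.6317 + 1.8950 = 2.5267 ≈ 2.527
Degrees of freedom = 2 − 1 = 1; critical value at α = 0.05 is 3.841.
Since 2.527 < 3.841, we fail to reject the null hypothesis — the data are consistent with the 3:1 ratio.

2.527; consistent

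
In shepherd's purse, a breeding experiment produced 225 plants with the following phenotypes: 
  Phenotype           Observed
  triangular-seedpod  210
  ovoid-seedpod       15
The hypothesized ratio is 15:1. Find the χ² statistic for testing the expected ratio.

Total ratio parts = 16. Expected numbers out of 225:
  triangular-seedpod: 225 × 15/16 = 210.9375
  ovoid-seedpod: 225 × 1/16 = 14.0625
χ² = Σ (O − E)² / E
  triangular-seedpod: (210 − 210.9375)² / 210.9375 = 0.0042
  ovoid-seedpod: (15 − 14.0625)² / 14.0625 = 0.0625
χ² = 0.0042 + 0.0625 = 0.0667 ≈ 0.067

0.067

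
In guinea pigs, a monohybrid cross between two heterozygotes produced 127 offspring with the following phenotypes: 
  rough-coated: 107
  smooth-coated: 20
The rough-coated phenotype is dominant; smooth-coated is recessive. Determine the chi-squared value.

For a monohybrid cross between heterozygotes with complete dominance, the expected phenotypic ratio is 3:1.
Expected counts for N = 127 under a 3:1 ratio (total parts = 4):
  rough-coated: 127 × 3/4 = 95.25
  smooth-coated: 127 × 1/4 = 31.75
χ² = Σ (O − E)² / E
  rough-coated: (107 − 95.25)² / 95.25 = 1.4495
  smooth-coated: (20 − 31.75)² / 31.75 = 4.3484
χ² = 1.4495 + 4.3484 = 5.7979 ≈ 5.798

5.798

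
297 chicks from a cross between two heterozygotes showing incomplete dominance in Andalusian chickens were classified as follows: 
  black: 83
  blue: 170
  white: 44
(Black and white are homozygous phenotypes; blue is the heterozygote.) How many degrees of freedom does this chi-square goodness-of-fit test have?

With incomplete dominance, a heterozygote × heterozygote cross gives a 1:2:1 phenotypic ratio.
A goodness-of-fit test with 3 phenotype classes has df = 3 − 1 = 2.

2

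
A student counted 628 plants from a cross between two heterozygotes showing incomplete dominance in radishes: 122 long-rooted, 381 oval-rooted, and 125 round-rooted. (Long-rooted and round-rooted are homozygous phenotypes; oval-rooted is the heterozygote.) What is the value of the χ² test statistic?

28.621

With incomplete dominance, a heterozygote × heterozygote cross gives a 1:2:1 phenotypic ratio.
Expected counts for N = 628 under a 1:2:1 ratio (total parts = 4):
  long-rooted: 628 × 1/4 = 157
  oval-rooted: 628 × 2/4 = 314
  round-rooted: 628 × 1/4 = 157
χ² = Σ (O − E)² / E
  long-rooted: (122 − 157)² / 157 = 7.8025
  oval-rooted: (381 − 314)² / 314 = 14.2962
  round-rooted: (125 − 157)² / 157 = 6.5223
χ² = 7.8025 + 14.2962 + 6.5223 = 28.621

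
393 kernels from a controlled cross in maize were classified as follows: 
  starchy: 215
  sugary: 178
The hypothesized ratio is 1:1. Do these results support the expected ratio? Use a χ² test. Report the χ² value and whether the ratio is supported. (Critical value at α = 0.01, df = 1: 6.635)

3.483; consistent

The 1:1 ratio has 2 parts, so with N = 393 the expected counts are:
  starchy: 393 × 1/2 = 196.5
  sugary: 393 × 1/2 = 196.5
χ² = Σ (O − E)² / E
  starchy: (215 − 196.5)² / 196.5 = 1.7417
  sugary: (178 − 196.5)² / 196.5 = 1.7417
χ² = 1.7417 + 1.7417 = 3.4834 ≈ 3.483
Degrees of freedom = 2 − 1 = 1; critical value at α = 0.01 is 6.635.
Since 3.483 < 6.635, we fail to reject the null hypothesis — the data are consistent with the 1:1 ratio.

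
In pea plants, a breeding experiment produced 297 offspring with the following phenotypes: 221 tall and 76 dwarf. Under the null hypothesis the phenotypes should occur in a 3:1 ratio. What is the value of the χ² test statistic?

Expected counts for N = 297 under a 3:1 ratio (total parts = 4):
  tall: 297 × 3/4 = 222.75
  dwarf: 297 × 1/4 = 74.25
χ² = Σ (O − E)² / E
  tall: (221 − 222.75)² / 222.75 = 0.0137
  dwarf: (76 − 74.25)² / 74.25 = 0.0412
χ² = 0.0137 + 0.0412 = 0.0549 ≈ 0.055

0.055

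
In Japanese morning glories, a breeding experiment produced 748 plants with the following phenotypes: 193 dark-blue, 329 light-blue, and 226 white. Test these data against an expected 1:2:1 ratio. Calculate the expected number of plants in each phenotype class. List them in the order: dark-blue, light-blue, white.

187, 374, 187

The 1:2:1 ratio has 4 parts, so with N = 748 the expected counts are:
  dark-blue: 748 × 1/4 = 187
  light-blue: 748 × 2/4 = 374
  white: 748 × 1/4 = 187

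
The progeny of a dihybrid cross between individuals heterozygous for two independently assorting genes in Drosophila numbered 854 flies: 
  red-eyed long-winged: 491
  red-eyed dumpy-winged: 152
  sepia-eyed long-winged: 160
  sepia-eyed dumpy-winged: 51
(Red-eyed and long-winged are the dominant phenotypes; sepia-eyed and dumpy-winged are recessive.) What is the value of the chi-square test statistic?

0.753

A dihybrid F₂ with independent assortment and complete dominance at both loci gives a 9:3:3:1 phenotypic ratio.
The 9:3:3:1 ratio has 16 parts, so with N = 854 the expected counts are:
  red-eyed long-winged: 854 × 9/16 = 480.375
  red-eyed dumpy-winged: 854 × 3/16 = 160.125
  sepia-eyed long-winged: 854 × 3/16 = 160.125
  sepia-eyed dumpy-winged: 854 × 1/16 = 53.375
χ² = Σ (O − E)² / E
  red-eyed long-winged: (491 − 480.375)² / 480.375 = 0.2350
  red-eyed dumpy-winged: (152 − 160.125)² / 160.125 = 0.4123
  sepia-eyed long-winged: (160 − 160.125)² / 160.125 = 0.0001
  sepia-eyed dumpy-winged: (51 − 53.375)² / 53.375 = 0.1057
χ² = 0.2350 + 0.4123 + 0.0001 + 0.1057 = 0.7531 ≈ 0.753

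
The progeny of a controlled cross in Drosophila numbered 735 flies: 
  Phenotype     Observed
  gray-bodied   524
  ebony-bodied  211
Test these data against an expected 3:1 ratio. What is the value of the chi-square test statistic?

Expected counts for N = 735 under a 3:1 ratio (total parts = 4):
  gray-bodied: 735 × 3/4 = 551.25
  ebony-bodied: 735 × 1/4 = 183.75
χ² = Σ (O − E)² / E
  gray-bodied: (524 − 551.25)² / 551.25 = 1.3471
  ebony-bodied: (211 − 183.75)² / 183.75 = 4.0412
χ² = 1.3471 + 4.0412 = 5.3883 ≈ 5.388

5.388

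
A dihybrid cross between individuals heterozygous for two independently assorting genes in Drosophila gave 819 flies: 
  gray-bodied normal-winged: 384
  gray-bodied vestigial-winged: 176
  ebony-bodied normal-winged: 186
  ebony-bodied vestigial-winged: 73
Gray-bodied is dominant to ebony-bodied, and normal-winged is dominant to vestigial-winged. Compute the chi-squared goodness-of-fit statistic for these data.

32.191

A dihybrid F₂ with independent assortment and complete dominance at both loci gives a 9:3:3:1 phenotypic ratio.
Total ratio parts = 16. Expected numbers out of 819:
  gray-bodied normal-winged: 819 × 9/16 = 460.6875
  gray-bodied vestigial-winged: 819 × 3/16 = 153.5625
  ebony-bodied normal-winged: 819 × 3/16 = 153.5625
  ebony-bodied vestigial-winged: 819 × 1/16 = 51.1875
χ² = Σ (O − E)² / E
  gray-bodied normal-winged: (384 − 460.6875)² / 460.6875 = 12.7656
  gray-bodied vestigial-winged: (176 − 153.5625)² / 153.5625 = 3.2784
  ebony-bodied normal-winged: (186 − 153.5625)² / 153.5625 = 6.8519
  ebony-bodied vestigial-winged: (73 − 51.1875)² / 51.1875 = 9.2949
χ² = 12.7656 + 3.2784 + 6.8519 + 9.2949 = 32.1908 ≈ 32.191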